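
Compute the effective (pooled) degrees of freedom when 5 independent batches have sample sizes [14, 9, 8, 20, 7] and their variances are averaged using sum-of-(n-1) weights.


nu = sum_i (n_i - 1)
nu = ((14 - 1) + (9 - 1) + (8 - 1) + (20 - 1) + (7 - 1))
nu = 13 + 8 + 7 + 19 + 6
nu = 53

53


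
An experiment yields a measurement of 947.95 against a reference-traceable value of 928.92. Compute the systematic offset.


Systematic error = measured - true
= 947.95 - 928.92
= 19.0300

19.0300


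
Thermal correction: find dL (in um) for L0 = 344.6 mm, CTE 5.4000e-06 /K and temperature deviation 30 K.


dL = L * alpha * dT
= 344.6 * 5.4000e-06 * 30
= 0.0558252 mm
dL_um = 0.0558252 * 1000 = 55.8252 um

55.8252


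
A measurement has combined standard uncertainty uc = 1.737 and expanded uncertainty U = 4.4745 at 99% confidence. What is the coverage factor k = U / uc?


k = U / uc
k = 4.4745 / 1.737
k = 2.576

2.576


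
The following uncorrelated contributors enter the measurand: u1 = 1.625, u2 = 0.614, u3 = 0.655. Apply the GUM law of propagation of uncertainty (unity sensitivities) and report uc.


uc = sqrt(1.625^2 + 0.614^2 + 0.655^2)
uc = sqrt(3.446646)
uc = 1.8565

1.8565


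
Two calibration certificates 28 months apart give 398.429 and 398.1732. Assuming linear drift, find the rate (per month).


rate = (v2 - v1) / months
= (398.1732 - 398.429) / 28
= -0.2558 / 28
= -0.0091

-0.0091


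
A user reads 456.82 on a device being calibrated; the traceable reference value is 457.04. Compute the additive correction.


Correction = standard - reading
= 457.04 - 456.82
= 0.2200

0.2200


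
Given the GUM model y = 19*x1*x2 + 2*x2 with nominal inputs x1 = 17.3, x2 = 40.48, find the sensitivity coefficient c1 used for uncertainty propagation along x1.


y = 19*x1*x2 + 2*x2
dy/dx1 = 19*x2
Evaluate at x2 = 40.48: c1 = 19 * 40.48
c1 = 769.1200

769.1200


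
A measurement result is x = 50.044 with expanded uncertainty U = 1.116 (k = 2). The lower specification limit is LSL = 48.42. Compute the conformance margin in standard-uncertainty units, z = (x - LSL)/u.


u = U / k = 1.116 / 2 = 0.558
margin = |LSL - x| = |48.42 - 50.044| = 1.624
z = margin / u = 1.624 / 0.558
z = 2.9104

2.9104


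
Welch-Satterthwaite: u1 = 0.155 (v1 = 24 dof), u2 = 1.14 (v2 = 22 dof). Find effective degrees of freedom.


uc = sqrt(u1^2 + u2^2) = sqrt(0.155^2 + 1.14^2) = 1.150489
v_eff = uc^4 / (u1^4/v1 + u2^4/v2)
= 1.150489^4 / (0.155^4/24 + 1.14^4/22)
= 1.751983 / 0.076794966
v_eff = 22.8138

22.8138


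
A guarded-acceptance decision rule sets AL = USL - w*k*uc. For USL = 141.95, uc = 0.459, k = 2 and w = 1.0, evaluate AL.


U = k * uc = 2 * 0.459 = 0.918
guard band g = w * U = 1.0 * 0.918 = 0.918
AL = USL - g = 141.95 - 0.918
AL = 141.0320

141.0320


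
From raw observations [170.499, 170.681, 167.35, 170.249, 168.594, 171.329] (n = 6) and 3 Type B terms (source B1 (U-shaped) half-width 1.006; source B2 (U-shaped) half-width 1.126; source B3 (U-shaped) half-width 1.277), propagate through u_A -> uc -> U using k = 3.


mean = (170.499 + 170.681 + 167.35 + 170.249 + 168.594 + 171.329) / 6 = 169.7836667
s = sqrt(sum((x - mean)^2)/(n-1)) = 1.5006358
u_A = s / sqrt(n) = 1.5006358 / sqrt(6) = 0.612632
u_B1 = 1.006 / sqrt(2) = 0.71134942
u_B2 = 1.126 / sqrt(2) = 0.79620224
u_B3 = 1.277 / sqrt(2) = 0.90297536
uc = sqrt(0.612632^2 + 0.71134942^2 + 0.79620224^2 + 0.90297536^2) = 1.5266429
U = k * uc = 3 * 1.5266429
U = 4.5799

4.5799


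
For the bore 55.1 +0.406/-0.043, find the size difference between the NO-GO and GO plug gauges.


GO = nominal - lower_tol (smallest hole = maximum material condition)
GO = 55.1 - 0.043 = 55.057
NO-GO = nominal + upper_tol (largest hole = least material condition)
NO-GO = 55.1 + 0.406 = 55.506
spread = NO-GO - GO = 55.506 - 55.057 = 0.4490

0.4490


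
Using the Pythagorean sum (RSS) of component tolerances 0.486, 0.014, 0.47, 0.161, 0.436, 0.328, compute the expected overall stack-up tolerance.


RSS = sqrt(0.486^2 + 0.014^2 + 0.47^2 + 0.161^2 + 0.436^2 + 0.328^2)
= sqrt(0.780893)
= 0.8837

0.8837


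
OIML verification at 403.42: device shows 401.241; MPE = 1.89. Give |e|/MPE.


e = indication - reference = 401.241 - 403.42 = -2.1790
|e| = 2.1790
ratio = |e| / MPE = 2.1790 / 1.89
ratio = 1.1529

1.1529


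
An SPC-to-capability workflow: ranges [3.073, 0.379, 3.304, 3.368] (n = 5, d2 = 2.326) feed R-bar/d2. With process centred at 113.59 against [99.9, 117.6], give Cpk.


R_bar = (3.073 + 0.379 + 3.304 + 3.368) / 4 = 2.531
sigma = R_bar / d2 = 2.531 / 2.326 = 1.0881341
Cp = (USL - LSL)/(6*sigma) = (117.6 - 99.9)/(6*1.0881341) = 2.7111
Cpu = (117.6 - 113.59)/(3*1.0881341) = 1.2284
Cpl = (113.59 - 99.9)/(3*1.0881341) = 4.1937
Cpk = min(Cpu, Cpl) = 1.2284

1.2284


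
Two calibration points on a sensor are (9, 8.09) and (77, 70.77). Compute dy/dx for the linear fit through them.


slope = (y2 - y1) / (x2 - x1)
= (70.77 - 8.09) / (77 - 9)
= 62.6800 / 68
= 0.9218

0.9218


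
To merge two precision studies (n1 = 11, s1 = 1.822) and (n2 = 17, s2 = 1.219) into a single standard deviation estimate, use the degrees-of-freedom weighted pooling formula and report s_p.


s_p = sqrt(((n1-1)*s1^2 + (n2-1)*s2^2) / (n1+n2-2))
numerator = (11-1)*1.822^2 + (17-1)*1.219^2 = 33.19684 + 23.775376 = 56.972216
denominator = 11 + 17 - 2 = 26
s_p^2 = 56.972216 / 26 = 2.1912391
s_p = sqrt(2.1912391) = 1.4803

1.4803


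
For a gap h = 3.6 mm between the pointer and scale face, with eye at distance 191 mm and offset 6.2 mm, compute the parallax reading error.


error = h * offset / d
= 3.6 * 6.2 / 191
= 0.1169

0.1169


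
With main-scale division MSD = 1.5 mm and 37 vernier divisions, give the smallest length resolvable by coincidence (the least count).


LC = MSD / n_div
= 1.5 / 37
= 0.0405

0.0405


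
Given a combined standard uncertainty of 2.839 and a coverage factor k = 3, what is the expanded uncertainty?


U = k * uc
U = 3 * 2.839
U = 8.5170

8.5170


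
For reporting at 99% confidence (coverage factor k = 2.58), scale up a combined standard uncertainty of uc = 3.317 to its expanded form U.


U = k * uc
U = 2.58 * 3.317
U = 8.5579

8.5579


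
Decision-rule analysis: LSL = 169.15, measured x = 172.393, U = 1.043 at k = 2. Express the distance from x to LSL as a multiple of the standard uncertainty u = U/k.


u = U / k = 1.043 / 2 = 0.5215
margin = |LSL - x| = |169.15 - 172.393| = 3.243
z = margin / u = 3.243 / 0.5215
z = 6.2186

6.2186


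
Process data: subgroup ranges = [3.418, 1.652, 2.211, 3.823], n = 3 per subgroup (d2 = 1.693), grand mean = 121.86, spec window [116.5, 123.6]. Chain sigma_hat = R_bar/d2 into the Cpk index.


R_bar = (3.418 + 1.652 + 2.211 + 3.823) / 4 = 2.776
sigma = R_bar / d2 = 2.776 / 1.693 = 1.6396929
Cp = (USL - LSL)/(6*sigma) = (123.6 - 116.5)/(6*1.6396929) = 0.7217
Cpu = (123.6 - 121.86)/(3*1.6396929) = 0.3537
Cpl = (121.86 - 116.5)/(3*1.6396929) = 1.0896
Cpk = min(Cpu, Cpl) = 0.3537

0.3537


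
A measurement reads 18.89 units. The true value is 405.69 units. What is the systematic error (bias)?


Systematic error = measured - true
= 18.89 - 405.69
= -386.8000

-386.8000


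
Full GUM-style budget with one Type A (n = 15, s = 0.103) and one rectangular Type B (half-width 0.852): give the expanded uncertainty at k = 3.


u_A = s / sqrt(n) = 0.103 / sqrt(15) = 0.026594486
u_B = half_width / sqrt(3) = 0.852 / sqrt(3) = 0.49190243
uc = sqrt(u_A^2 + u_B^2) = sqrt(0.026594486^2 + 0.49190243^2) = 0.49262081
U = k * uc = 3 * 0.49262081
U = 1.4779

1.4779


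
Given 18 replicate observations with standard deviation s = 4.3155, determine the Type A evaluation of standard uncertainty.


u_A = s / sqrt(n)
u_A = 4.3155 / sqrt(18)
u_A = 4.3155 / 4.2426407
u_A = 1.0172

1.0172


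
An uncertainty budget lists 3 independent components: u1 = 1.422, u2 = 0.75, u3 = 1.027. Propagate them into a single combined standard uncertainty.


uc = sqrt(1.422^2 + 0.75^2 + 1.027^2)
uc = sqrt(3.639313)
uc = 1.9077

1.9077


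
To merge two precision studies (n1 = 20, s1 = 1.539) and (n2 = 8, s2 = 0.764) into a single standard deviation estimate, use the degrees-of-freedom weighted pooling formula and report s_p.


s_p = sqrt(((n1-1)*s1^2 + (n2-1)*s2^2) / (n1+n2-2))
numerator = (20-1)*1.539^2 + (8-1)*0.764^2 = 45.001899 + 4.085872 = 49.087771
denominator = 20 + 8 - 2 = 26
s_p^2 = 49.087771 / 26 = 1.8879912
s_p = sqrt(1.8879912) = 1.3740

1.3740


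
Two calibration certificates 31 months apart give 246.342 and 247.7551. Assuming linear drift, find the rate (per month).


rate = (v2 - v1) / months
= (247.7551 - 246.342) / 31
= 1.4131 / 31
= 0.0456

0.0456


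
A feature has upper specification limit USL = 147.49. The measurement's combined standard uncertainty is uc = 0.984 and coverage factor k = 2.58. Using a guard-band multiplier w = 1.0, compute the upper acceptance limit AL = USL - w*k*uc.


U = k * uc = 2.58 * 0.984 = 2.53872
guard band g = w * U = 1.0 * 2.53872 = 2.53872
AL = USL - g = 147.49 - 2.53872
AL = 144.9513

144.9513


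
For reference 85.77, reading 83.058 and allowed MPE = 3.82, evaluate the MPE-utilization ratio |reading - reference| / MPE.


e = indication - reference = 83.058 - 85.77 = -2.7120
|e| = 2.7120
ratio = |e| / MPE = 2.7120 / 3.82
ratio = 0.7099

0.7099


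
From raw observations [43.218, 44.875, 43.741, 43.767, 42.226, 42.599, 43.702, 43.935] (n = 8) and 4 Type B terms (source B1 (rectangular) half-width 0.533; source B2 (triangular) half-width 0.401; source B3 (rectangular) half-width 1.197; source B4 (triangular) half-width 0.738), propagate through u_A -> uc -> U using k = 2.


mean = (43.218 + 44.875 + 43.741 + 43.767 + 42.226 + 42.599 + 43.702 + 43.935) / 8 = 43.507875
s = sqrt(sum((x - mean)^2)/(n-1)) = 0.82496137
u_A = s / sqrt(n) = 0.82496137 / sqrt(8) = 0.29166789
u_B1 = 0.533 / sqrt(3) = 0.30772769
u_B2 = 0.401 / sqrt(6) = 0.16370756
u_B3 = 1.197 / sqrt(3) = 0.69108827
u_B4 = 0.738 / sqrt(6) = 0.30128724
uc = sqrt(0.29166789^2 + 0.30772769^2 + 0.16370756^2 + 0.69108827^2 + 0.30128724^2) = 0.88030884
U = k * uc = 2 * 0.88030884
U = 1.7606

1.7606


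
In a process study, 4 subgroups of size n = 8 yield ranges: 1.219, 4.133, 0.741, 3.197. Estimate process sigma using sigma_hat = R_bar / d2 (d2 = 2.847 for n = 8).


R_bar = (1.219 + 4.133 + 0.741 + 3.197) / 4
R_bar = 9.29 / 4 = 2.3225
sigma_hat = R_bar / d2 = 2.3225 / 2.847 = 0.8158

0.8158


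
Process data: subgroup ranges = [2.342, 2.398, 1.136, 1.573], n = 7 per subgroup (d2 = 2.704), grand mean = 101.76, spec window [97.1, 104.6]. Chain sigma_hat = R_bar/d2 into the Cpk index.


R_bar = (2.342 + 2.398 + 1.136 + 1.573) / 4 = 1.86225
sigma = R_bar / d2 = 1.86225 / 2.704 = 0.68870192
Cp = (USL - LSL)/(6*sigma) = (104.6 - 97.1)/(6*0.68870192) = 1.8150
Cpu = (104.6 - 101.76)/(3*0.68870192) = 1.3746
Cpl = (101.76 - 97.1)/(3*0.68870192) = 2.2555
Cpk = min(Cpu, Cpl) = 1.3746

1.3746


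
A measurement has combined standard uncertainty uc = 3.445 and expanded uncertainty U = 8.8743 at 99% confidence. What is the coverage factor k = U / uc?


k = U / uc
k = 8.8743 / 3.445
k = 2.576

2.576


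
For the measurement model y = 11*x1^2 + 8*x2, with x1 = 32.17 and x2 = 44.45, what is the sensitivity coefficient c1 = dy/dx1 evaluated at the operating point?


y = 11*x1^2 + 8*x2
dy/dx1 = 2*11*x1
Evaluate at x1 = 32.17: c1 = 22 * 32.17
c1 = 707.7400

707.7400


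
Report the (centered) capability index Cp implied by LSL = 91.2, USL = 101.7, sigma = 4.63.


Cp = (USL - LSL) / (6 * sigma)
= (101.7 - 91.2) / (6 * 4.63)
= 10.5000 / 27.7800
= 0.3780

0.3780


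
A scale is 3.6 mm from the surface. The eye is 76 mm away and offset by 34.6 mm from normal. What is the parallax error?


error = h * offset / d
= 3.6 * 34.6 / 76
= 1.6389

1.6389


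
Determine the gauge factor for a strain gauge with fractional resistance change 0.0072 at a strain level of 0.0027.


GF = (dR/R) / epsilon
= 0.0072 / 0.0027
= 2.6667

2.6667


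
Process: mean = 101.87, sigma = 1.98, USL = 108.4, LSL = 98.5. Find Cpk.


Cpu = (USL - mean) / (3*sigma) = (108.4 - 101.87) / (3*1.98) = 1.0993
Cpl = (mean - LSL) / (3*sigma) = (101.87 - 98.5) / (3*1.98) = 0.5673
Cpk = min(Cpu, Cpl) = 0.5673

0.5673


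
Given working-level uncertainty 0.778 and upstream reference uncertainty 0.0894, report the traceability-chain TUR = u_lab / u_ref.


TUR = u_lab / u_ref
= 0.778 / 0.0894
= 8.7025

8.7025


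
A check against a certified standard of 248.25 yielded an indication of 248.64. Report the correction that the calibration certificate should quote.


Correction = standard - reading
= 248.25 - 248.64
= -0.3900

-0.3900


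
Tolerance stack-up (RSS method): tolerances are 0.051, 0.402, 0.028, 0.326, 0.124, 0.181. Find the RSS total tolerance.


RSS = sqrt(0.051^2 + 0.402^2 + 0.028^2 + 0.326^2 + 0.124^2 + 0.181^2)
= sqrt(0.319402)
= 0.5652

0.5652


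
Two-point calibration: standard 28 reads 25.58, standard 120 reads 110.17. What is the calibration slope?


slope = (y2 - y1) / (x2 - x1)
= (110.17 - 25.58) / (120 - 28)
= 84.5900 / 92
= 0.9195

0.9195


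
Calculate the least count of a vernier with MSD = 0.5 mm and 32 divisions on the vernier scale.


LC = MSD / n_div
= 0.5 / 32
= 0.0156

0.0156


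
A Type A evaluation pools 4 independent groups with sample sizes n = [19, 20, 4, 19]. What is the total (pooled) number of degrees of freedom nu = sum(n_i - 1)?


nu = sum_i (n_i - 1)
nu = ((19 - 1) + (20 - 1) + (4 - 1) + (19 - 1))
nu = 18 + 19 + 3 + 18
nu = 58

58


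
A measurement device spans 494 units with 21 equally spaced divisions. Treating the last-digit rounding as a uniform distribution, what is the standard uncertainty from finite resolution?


resolution = range / divisions
resolution = 494 / 21 = 23.52381
u_res = resolution / (2*sqrt(3))
u_res = 23.52381 / 3.4641016
u_res = 6.7907

6.7907


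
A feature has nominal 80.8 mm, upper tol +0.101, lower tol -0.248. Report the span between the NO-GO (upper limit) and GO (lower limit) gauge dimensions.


GO = nominal - lower_tol (smallest hole = maximum material condition)
GO = 80.8 - 0.248 = 80.552
NO-GO = nominal + upper_tol (largest hole = least material condition)
NO-GO = 80.8 + 0.101 = 80.901
spread = NO-GO - GO = 80.901 - 80.552 = 0.3490

0.3490


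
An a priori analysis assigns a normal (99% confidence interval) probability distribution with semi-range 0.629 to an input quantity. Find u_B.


u_B = half_width / 2.576
u_B = 0.629 / 2.576
u_B = 0.2442

0.2442


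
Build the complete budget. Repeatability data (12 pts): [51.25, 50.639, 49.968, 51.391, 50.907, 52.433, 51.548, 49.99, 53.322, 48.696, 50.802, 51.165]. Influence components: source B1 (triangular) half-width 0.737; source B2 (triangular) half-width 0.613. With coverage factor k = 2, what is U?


mean = (51.25 + 50.639 + 49.968 + 51.391 + 50.907 + 52.433 + 51.548 + 49.99 + 53.322 + 48.696 + 50.802 + 51.165) / 12 = 51.00925
s = sqrt(sum((x - mean)^2)/(n-1)) = 1.1892997
u_A = s / sqrt(n) = 1.1892997 / sqrt(12) = 0.34332125
u_B1 = 0.737 / sqrt(6) = 0.30087899
u_B2 = 0.613 / sqrt(6) = 0.2502562
uc = sqrt(0.34332125^2 + 0.30087899^2 + 0.2502562^2) = 0.5206014
U = k * uc = 2 * 0.5206014
U = 1.0412

1.0412


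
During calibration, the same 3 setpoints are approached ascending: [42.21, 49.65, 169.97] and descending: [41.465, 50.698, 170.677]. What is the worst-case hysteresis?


|42.21 - 41.465| = 0.7450
|49.65 - 50.698| = 1.0480
|169.97 - 170.677| = 0.7070
hysteresis = max(diffs) = 1.0480

1.0480


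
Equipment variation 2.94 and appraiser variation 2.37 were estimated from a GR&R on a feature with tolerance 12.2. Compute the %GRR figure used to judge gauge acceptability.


GRR = sqrt(EV^2 + AV^2) = sqrt(2.94^2 + 2.37^2) = 3.7763077
%GRR = GRR / tol * 100 = 3.7763077 / 12.2 * 100
%GRR = 30.9533

30.9533


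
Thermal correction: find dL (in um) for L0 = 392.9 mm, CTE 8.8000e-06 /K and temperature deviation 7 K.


dL = L * alpha * dT
= 392.9 * 8.8000e-06 * 7
= 0.0242026 mm
dL_um = 0.0242026 * 1000 = 24.2026 um

24.2026


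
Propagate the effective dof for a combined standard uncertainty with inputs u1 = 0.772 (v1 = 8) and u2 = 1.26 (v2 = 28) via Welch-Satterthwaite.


uc = sqrt(u1^2 + u2^2) = sqrt(0.772^2 + 1.26^2) = 1.4776955
v_eff = uc^4 / (u1^4/v1 + u2^4/v2)
= 1.4776955^4 / (0.772^4/8 + 1.26^4/28)
= 4.768039 / 0.13441654
v_eff = 35.4721

35.4721


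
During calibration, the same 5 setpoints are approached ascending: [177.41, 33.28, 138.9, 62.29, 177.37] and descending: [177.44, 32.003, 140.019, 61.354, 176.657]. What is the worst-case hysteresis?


|177.41 - 177.44| = 0.0300
|33.28 - 32.003| = 1.2770
|138.9 - 140.019| = 1.1190
|62.29 - 61.354| = 0.9360
|177.37 - 176.657| = 0.7130
hysteresis = max(diffs) = 1.2770

1.2770


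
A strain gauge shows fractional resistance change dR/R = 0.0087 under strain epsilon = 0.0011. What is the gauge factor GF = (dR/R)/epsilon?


GF = (dR/R) / epsilon
= 0.0087 / 0.0011
= 7.9091

7.9091


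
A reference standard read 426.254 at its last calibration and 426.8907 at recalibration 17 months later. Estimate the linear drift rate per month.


rate = (v2 - v1) / months
= (426.8907 - 426.254) / 17
= 0.6367 / 17
= 0.0375

0.0375


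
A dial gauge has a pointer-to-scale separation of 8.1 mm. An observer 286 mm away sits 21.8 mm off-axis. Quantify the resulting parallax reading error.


error = h * offset / d
= 8.1 * 21.8 / 286
= 0.6174

0.6174


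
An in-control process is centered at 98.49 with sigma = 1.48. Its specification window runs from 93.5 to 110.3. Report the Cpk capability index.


Cpu = (USL - mean) / (3*sigma) = (110.3 - 98.49) / (3*1.48) = 2.6599
Cpl = (mean - LSL) / (3*sigma) = (98.49 - 93.5) / (3*1.48) = 1.1239
Cpk = min(Cpu, Cpl) = 1.1239

1.1239


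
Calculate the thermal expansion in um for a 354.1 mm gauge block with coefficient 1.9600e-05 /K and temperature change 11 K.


dL = L * alpha * dT
= 354.1 * 1.9600e-05 * 11
= 0.0763440 mm
dL_um = 0.0763440 * 1000 = 76.3440 um

76.3440


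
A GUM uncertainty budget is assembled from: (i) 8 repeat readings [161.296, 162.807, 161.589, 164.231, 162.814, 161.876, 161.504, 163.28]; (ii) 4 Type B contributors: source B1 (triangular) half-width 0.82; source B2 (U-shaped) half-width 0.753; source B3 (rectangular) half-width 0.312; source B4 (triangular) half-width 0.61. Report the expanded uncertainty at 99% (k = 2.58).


mean = (161.296 + 162.807 + 161.589 + 164.231 + 162.814 + 161.876 + 161.504 + 163.28) / 8 = 162.424625
s = sqrt(sum((x - mean)^2)/(n-1)) = 1.0290831
u_A = s / sqrt(n) = 1.0290831 / sqrt(8) = 0.36383582
u_B1 = 0.82 / sqrt(6) = 0.3347636
u_B2 = 0.753 / sqrt(2) = 0.53245141
u_B3 = 0.312 / sqrt(3) = 0.18013328
u_B4 = 0.61 / sqrt(6) = 0.24903146
uc = sqrt(0.36383582^2 + 0.3347636^2 + 0.53245141^2 + 0.18013328^2 + 0.24903146^2) = 0.78893114
U = k * uc = 2.58 * 0.78893114
U = 2.0354

2.0354


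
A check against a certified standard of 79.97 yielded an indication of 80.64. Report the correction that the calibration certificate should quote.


Correction = standard - reading
= 79.97 - 80.64
= -0.6700

-0.6700


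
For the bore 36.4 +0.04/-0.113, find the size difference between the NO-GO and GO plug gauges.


GO = nominal - lower_tol (smallest hole = maximum material condition)
GO = 36.4 - 0.113 = 36.287
NO-GO = nominal + upper_tol (largest hole = least material condition)
NO-GO = 36.4 + 0.04 = 36.44
spread = NO-GO - GO = 36.44 - 36.287 = 0.1530

0.1530


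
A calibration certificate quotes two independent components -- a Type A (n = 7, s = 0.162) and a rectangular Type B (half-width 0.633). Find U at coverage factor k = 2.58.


u_A = s / sqrt(n) = 0.162 / sqrt(7) = 0.061230245
u_B = half_width / sqrt(3) = 0.633 / sqrt(3) = 0.36546272
uc = sqrt(u_A^2 + u_B^2) = sqrt(0.061230245^2 + 0.36546272^2) = 0.37055653
U = k * uc = 2.58 * 0.37055653
U = 0.9560

0.9560


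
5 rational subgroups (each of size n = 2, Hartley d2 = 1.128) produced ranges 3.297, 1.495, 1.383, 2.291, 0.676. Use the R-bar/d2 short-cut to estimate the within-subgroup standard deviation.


R_bar = (3.297 + 1.495 + 1.383 + 2.291 + 0.676) / 5
R_bar = 9.142 / 5 = 1.8284
sigma_hat = R_bar / d2 = 1.8284 / 1.128 = 1.6209

1.6209


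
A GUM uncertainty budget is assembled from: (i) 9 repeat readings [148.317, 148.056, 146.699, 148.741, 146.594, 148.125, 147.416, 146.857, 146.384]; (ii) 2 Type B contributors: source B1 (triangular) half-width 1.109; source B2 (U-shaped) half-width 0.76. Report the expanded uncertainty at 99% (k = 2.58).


mean = (148.317 + 148.056 + 146.699 + 148.741 + 146.594 + 148.125 + 147.416 + 146.857 + 146.384) / 9 = 147.4654444
s = sqrt(sum((x - mean)^2)/(n-1)) = 0.86782647
u_A = s / sqrt(n) = 0.86782647 / sqrt(9) = 0.28927549
u_B1 = 1.109 / sqrt(6) = 0.45274735
u_B2 = 0.76 / sqrt(2) = 0.53740115
uc = sqrt(0.28927549^2 + 0.45274735^2 + 0.53740115^2) = 0.7599082
U = k * uc = 2.58 * 0.7599082
U = 1.9606

1.9606


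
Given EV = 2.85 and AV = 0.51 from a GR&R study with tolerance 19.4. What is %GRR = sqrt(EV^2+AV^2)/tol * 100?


GRR = sqrt(EV^2 + AV^2) = sqrt(2.85^2 + 0.51^2) = 2.895272
%GRR = GRR / tol * 100 = 2.895272 / 19.4 * 100
%GRR = 14.9241

14.9241


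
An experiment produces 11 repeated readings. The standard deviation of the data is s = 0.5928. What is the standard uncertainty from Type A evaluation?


u_A = s / sqrt(n)
u_A = 0.5928 / sqrt(11)
u_A = 0.5928 / 3.3166248
u_A = 0.1787

0.1787


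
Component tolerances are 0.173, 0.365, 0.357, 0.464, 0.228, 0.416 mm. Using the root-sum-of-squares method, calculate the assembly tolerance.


RSS = sqrt(0.173^2 + 0.365^2 + 0.357^2 + 0.464^2 + 0.228^2 + 0.416^2)
= sqrt(0.730939)
= 0.8549

0.8549


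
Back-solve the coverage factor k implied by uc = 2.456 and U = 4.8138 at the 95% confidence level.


k = U / uc
k = 4.8138 / 2.456
k = 1.96

1.96


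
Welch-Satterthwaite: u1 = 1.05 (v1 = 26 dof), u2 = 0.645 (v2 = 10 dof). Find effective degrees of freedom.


uc = sqrt(u1^2 + u2^2) = sqrt(1.05^2 + 0.645^2) = 1.2322845
v_eff = uc^4 / (u1^4/v1 + u2^4/v2)
= 1.2322845^4 / (1.05^4/26 + 0.645^4/10)
= 2.3059184 / 0.06405792
v_eff = 35.9974

35.9974


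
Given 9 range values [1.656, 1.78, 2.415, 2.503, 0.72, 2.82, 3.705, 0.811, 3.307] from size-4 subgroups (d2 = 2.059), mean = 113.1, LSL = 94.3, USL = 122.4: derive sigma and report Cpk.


R_bar = (1.656 + 1.78 + 2.415 + 2.503 + 0.72 + 2.82 + 3.705 + 0.811 + 3.307) / 9 = 2.1907778
sigma = R_bar / d2 = 2.1907778 / 2.059 = 1.0640009
Cp = (USL - LSL)/(6*sigma) = (122.4 - 94.3)/(6*1.0640009) = 4.4016
Cpu = (122.4 - 113.1)/(3*1.0640009) = 2.9135
Cpl = (113.1 - 94.3)/(3*1.0640009) = 5.8897
Cpk = min(Cpu, Cpl) = 2.9135

2.9135


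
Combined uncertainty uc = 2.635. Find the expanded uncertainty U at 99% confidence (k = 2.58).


U = k * uc
U = 2.58 * 2.635
U = 6.7983

6.7983


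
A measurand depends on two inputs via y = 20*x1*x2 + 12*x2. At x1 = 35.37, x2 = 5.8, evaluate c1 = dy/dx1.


y = 20*x1*x2 + 12*x2
dy/dx1 = 20*x2
Evaluate at x2 = 5.8: c1 = 20 * 5.8
c1 = 116.0000

116.0000


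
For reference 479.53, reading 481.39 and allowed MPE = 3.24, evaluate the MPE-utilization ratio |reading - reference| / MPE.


e = indication - reference = 481.39 - 479.53 = 1.8600
|e| = 1.8600
ratio = |e| / MPE = 1.8600 / 3.24
ratio = 0.5741

0.5741


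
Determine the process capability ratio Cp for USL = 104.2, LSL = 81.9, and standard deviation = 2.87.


Cp = (USL - LSL) / (6 * sigma)
= (104.2 - 81.9) / (6 * 2.87)
= 22.3000 / 17.2200
= 1.2950

1.2950


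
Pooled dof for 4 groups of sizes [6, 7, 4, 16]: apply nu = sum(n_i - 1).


nu = sum_i (n_i - 1)
nu = ((6 - 1) + (7 - 1) + (4 - 1) + (16 - 1))
nu = 5 + 6 + 3 + 15
nu = 29

29


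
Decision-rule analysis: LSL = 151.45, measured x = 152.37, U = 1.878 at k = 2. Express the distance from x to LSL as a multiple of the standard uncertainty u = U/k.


u = U / k = 1.878 / 2 = 0.939
margin = |LSL - x| = |151.45 - 152.37| = 0.92
z = margin / u = 0.92 / 0.939
z = 0.9798

0.9798


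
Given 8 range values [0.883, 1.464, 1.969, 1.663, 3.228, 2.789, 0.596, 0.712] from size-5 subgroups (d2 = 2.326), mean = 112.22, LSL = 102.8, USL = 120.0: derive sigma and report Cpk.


R_bar = (0.883 + 1.464 + 1.969 + 1.663 + 3.228 + 2.789 + 0.596 + 0.712) / 8 = 1.663
sigma = R_bar / d2 = 1.663 / 2.326 = 0.71496131
Cp = (USL - LSL)/(6*sigma) = (120.0 - 102.8)/(6*0.71496131) = 4.0095
Cpu = (120.0 - 112.22)/(3*0.71496131) = 3.6272
Cpl = (112.22 - 102.8)/(3*0.71496131) = 4.3918
Cpk = min(Cpu, Cpl) = 3.6272

3.6272


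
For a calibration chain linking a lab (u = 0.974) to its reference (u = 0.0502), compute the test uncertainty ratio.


TUR = u_lab / u_ref
= 0.974 / 0.0502
= 19.4024

19.4024


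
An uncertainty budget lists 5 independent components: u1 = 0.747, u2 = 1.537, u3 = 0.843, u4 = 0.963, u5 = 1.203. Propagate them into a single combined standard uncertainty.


uc = sqrt(0.747^2 + 1.537^2 + 0.843^2 + 0.963^2 + 1.203^2)
uc = sqrt(6.005605)
uc = 2.4506

2.4506


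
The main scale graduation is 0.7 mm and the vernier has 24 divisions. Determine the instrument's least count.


LC = MSD / n_div
= 0.7 / 24
= 0.0292

0.0292


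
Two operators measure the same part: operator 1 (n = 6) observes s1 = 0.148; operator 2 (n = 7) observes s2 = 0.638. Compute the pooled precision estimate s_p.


s_p = sqrt(((n1-1)*s1^2 + (n2-1)*s2^2) / (n1+n2-2))
numerator = (6-1)*0.148^2 + (7-1)*0.638^2 = 0.10952 + 2.442264 = 2.551784
denominator = 6 + 7 - 2 = 11
s_p^2 = 2.551784 / 11 = 0.23198036
s_p = sqrt(0.23198036) = 0.4816

0.4816


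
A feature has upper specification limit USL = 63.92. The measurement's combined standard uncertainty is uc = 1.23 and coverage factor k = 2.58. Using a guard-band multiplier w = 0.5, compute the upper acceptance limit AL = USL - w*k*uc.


U = k * uc = 2.58 * 1.23 = 3.1734
guard band g = w * U = 0.5 * 3.1734 = 1.5867
AL = USL - g = 63.92 - 1.5867
AL = 62.3333

62.3333


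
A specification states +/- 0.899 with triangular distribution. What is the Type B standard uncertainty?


u_B = half_width / sqrt(6)
u_B = 0.899 / 2.4494897
u_B = 0.3670

0.3670


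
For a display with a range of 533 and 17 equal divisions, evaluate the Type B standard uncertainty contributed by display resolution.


resolution = range / divisions
resolution = 533 / 17 = 31.352941
u_res = resolution / (2*sqrt(3))
u_res = 31.352941 / 3.4641016
u_res = 9.0508

9.0508


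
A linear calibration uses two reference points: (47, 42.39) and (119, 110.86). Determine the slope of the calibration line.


slope = (y2 - y1) / (x2 - x1)
= (110.86 - 42.39) / (119 - 47)
= 68.4700 / 72
= 0.9510

0.9510


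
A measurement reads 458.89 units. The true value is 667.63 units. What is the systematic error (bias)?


Systematic error = measured - true
= 458.89 - 667.63
= -208.7400

-208.7400


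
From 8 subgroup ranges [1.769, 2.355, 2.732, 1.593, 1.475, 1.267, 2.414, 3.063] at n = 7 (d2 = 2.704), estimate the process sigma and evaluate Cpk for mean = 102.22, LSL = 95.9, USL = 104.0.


R_bar = (1.769 + 2.355 + 2.732 + 1.593 + 1.475 + 1.267 + 2.414 + 3.063) / 8 = 2.0835
sigma = R_bar / d2 = 2.0835 / 2.704 = 0.77052515
Cp = (USL - LSL)/(6*sigma) = (104.0 - 95.9)/(6*0.77052515) = 1.7521
Cpu = (104.0 - 102.22)/(3*0.77052515) = 0.7700
Cpl = (102.22 - 95.9)/(3*0.77052515) = 2.7341
Cpk = min(Cpu, Cpl) = 0.7700

0.7700


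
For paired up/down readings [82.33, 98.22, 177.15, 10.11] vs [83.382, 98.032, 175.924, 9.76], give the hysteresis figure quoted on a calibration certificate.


|82.33 - 83.382| = 1.0520
|98.22 - 98.032| = 0.1880
|177.15 - 175.924| = 1.2260
|10.11 - 9.76| = 0.3500
hysteresis = max(diffs) = 1.2260

1.2260


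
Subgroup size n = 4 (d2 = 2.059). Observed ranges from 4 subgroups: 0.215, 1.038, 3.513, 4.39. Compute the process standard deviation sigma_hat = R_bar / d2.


R_bar = (0.215 + 1.038 + 3.513 + 4.39) / 4
R_bar = 9.156 / 4 = 2.289
sigma_hat = R_bar / d2 = 2.289 / 2.059 = 1.1117

1.1117


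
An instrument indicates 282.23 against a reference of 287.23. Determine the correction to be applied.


Correction = standard - reading
= 287.23 - 282.23
= 5.0000

5.0000


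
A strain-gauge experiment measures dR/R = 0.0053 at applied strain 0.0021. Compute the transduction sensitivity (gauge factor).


GF = (dR/R) / epsilon
= 0.0053 / 0.0021
= 2.5238

2.5238


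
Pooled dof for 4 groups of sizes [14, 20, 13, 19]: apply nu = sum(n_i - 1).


nu = sum_i (n_i - 1)
nu = ((14 - 1) + (20 - 1) + (13 - 1) + (19 - 1))
nu = 13 + 19 + 12 + 18
nu = 62

62


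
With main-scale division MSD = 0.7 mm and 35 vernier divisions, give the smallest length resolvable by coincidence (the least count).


LC = MSD / n_div
= 0.7 / 35
= 0.0200

0.0200


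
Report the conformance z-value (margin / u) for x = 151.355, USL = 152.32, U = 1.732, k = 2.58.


u = U / k = 1.732 / 2.58 = 0.67131783
margin = |USL - x| = |152.32 - 151.355| = 0.965
z = margin / u = 0.965 / 0.67131783
z = 1.4375

1.4375


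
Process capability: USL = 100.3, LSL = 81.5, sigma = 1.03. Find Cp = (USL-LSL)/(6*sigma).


Cp = (USL - LSL) / (6 * sigma)
= (100.3 - 81.5) / (6 * 1.03)
= 18.8000 / 6.1800
= 3.0421

3.0421


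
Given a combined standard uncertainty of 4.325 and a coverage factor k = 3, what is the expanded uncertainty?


U = k * uc
U = 3 * 4.325
U = 12.9750

12.9750


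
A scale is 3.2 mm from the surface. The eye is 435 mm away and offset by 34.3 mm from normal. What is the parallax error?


error = h * offset / d
= 3.2 * 34.3 / 435
= 0.2523

0.2523


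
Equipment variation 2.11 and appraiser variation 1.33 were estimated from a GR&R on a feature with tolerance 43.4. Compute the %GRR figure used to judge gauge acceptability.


GRR = sqrt(EV^2 + AV^2) = sqrt(2.11^2 + 1.33^2) = 2.4941933
%GRR = GRR / tol * 100 = 2.4941933 / 43.4 * 100
%GRR = 5.7470

5.7470


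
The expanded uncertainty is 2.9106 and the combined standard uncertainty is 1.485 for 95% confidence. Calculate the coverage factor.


k = U / uc
k = 2.9106 / 1.485
k = 1.96

1.96


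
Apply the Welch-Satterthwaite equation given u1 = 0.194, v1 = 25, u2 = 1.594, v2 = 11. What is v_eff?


uc = sqrt(u1^2 + u2^2) = sqrt(0.194^2 + 1.594^2) = 1.6057621
v_eff = uc^4 / (u1^4/v1 + u2^4/v2)
= 1.6057621^4 / (0.194^4/25 + 1.594^4/11)
= 6.6485175 / 0.58695189
v_eff = 11.3272

11.3272


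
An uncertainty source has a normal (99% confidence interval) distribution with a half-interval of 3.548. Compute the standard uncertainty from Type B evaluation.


u_B = half_width / 2.576
u_B = 3.548 / 2.576
u_B = 1.3773

1.3773


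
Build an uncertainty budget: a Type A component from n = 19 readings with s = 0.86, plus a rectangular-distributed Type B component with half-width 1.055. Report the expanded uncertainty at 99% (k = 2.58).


u_A = s / sqrt(n) = 0.86 / sqrt(19) = 0.19729753
u_B = half_width / sqrt(3) = 1.055 / sqrt(3) = 0.60910453
uc = sqrt(u_A^2 + u_B^2) = sqrt(0.19729753^2 + 0.60910453^2) = 0.64026139
U = k * uc = 2.58 * 0.64026139
U = 1.6519

1.6519


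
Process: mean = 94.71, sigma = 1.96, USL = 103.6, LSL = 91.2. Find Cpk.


Cpu = (USL - mean) / (3*sigma) = (103.6 - 94.71) / (3*1.96) = 1.5119
Cpl = (mean - LSL) / (3*sigma) = (94.71 - 91.2) / (3*1.96) = 0.5969
Cpk = min(Cpu, Cpl) = 0.5969

0.5969


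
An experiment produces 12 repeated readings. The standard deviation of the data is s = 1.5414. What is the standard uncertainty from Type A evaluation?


u_A = s / sqrt(n)
u_A = 1.5414 / sqrt(12)
u_A = 1.5414 / 3.4641016
u_A = 0.4450

0.4450


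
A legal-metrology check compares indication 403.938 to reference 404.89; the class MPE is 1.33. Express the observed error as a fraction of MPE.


e = indication - reference = 403.938 - 404.89 = -0.9520
|e| = 0.9520
ratio = |e| / MPE = 0.9520 / 1.33
ratio = 0.7158

0.7158


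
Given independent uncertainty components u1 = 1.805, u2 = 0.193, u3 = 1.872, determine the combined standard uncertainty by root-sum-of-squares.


uc = sqrt(1.805^2 + 0.193^2 + 1.872^2)
uc = sqrt(6.799658)
uc = 2.6076

2.6076


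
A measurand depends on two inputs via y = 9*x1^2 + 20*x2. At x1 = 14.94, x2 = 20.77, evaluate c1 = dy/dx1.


y = 9*x1^2 + 20*x2
dy/dx1 = 2*9*x1
Evaluate at x1 = 14.94: c1 = 18 * 14.94
c1 = 268.9200

268.9200


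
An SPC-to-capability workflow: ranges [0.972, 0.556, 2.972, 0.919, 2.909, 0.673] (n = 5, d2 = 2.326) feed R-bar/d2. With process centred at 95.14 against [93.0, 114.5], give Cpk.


R_bar = (0.972 + 0.556 + 2.972 + 0.919 + 2.909 + 0.673) / 6 = 1.5001667
sigma = R_bar / d2 = 1.5001667 / 2.326 = 0.64495559
Cp = (USL - LSL)/(6*sigma) = (114.5 - 93.0)/(6*0.64495559) = 5.5559
Cpu = (114.5 - 95.14)/(3*0.64495559) = 10.0059
Cpl = (95.14 - 93.0)/(3*0.64495559) = 1.1060
Cpk = min(Cpu, Cpl) = 1.1060

1.1060


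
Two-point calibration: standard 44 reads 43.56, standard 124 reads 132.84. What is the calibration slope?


slope = (y2 - y1) / (x2 - x1)
= (132.84 - 43.56) / (124 - 44)
= 89.2800 / 80
= 1.1160

1.1160


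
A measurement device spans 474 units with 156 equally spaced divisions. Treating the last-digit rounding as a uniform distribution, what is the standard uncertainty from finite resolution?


resolution = range / divisions
resolution = 474 / 156 = 3.0384615
u_res = resolution / (2*sqrt(3))
u_res = 3.0384615 / 3.4641016
u_res = 0.8771

0.8771


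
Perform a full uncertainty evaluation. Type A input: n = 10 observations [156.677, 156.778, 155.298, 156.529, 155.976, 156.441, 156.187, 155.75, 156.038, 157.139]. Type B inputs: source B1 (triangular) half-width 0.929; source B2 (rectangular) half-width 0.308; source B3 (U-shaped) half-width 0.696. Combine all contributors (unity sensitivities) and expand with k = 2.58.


mean = (156.677 + 156.778 + 155.298 + 156.529 + 155.976 + 156.441 + 156.187 + 155.75 + 156.038 + 157.139) / 10 = 156.2813
s = sqrt(sum((x - mean)^2)/(n-1)) = 0.54121798
u_A = s / sqrt(n) = 0.54121798 / sqrt(10) = 0.17114815
u_B1 = 0.929 / sqrt(6) = 0.37926266
u_B2 = 0.308 / sqrt(3) = 0.17782388
u_B3 = 0.696 / sqrt(2) = 0.49214632
uc = sqrt(0.17114815^2 + 0.37926266^2 + 0.17782388^2 + 0.49214632^2) = 0.66855156
U = k * uc = 2.58 * 0.66855156
U = 1.7249

1.7249


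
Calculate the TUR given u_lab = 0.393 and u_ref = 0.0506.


TUR = u_lab / u_ref
= 0.393 / 0.0506
= 7.7668

7.7668


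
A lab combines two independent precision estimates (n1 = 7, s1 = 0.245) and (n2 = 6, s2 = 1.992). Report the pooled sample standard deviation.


s_p = sqrt(((n1-1)*s1^2 + (n2-1)*s2^2) / (n1+n2-2))
numerator = (7-1)*0.245^2 + (6-1)*1.992^2 = 0.36015 + 19.84032 = 20.20047
denominator = 7 + 6 - 2 = 11
s_p^2 = 20.20047 / 11 = 1.8364064
s_p = sqrt(1.8364064) = 1.3551

1.3551


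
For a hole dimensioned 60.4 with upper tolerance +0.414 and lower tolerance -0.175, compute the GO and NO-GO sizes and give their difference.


GO = nominal - lower_tol (smallest hole = maximum material condition)
GO = 60.4 - 0.175 = 60.225
NO-GO = nominal + upper_tol (largest hole = least material condition)
NO-GO = 60.4 + 0.414 = 60.814
spread = NO-GO - GO = 60.814 - 60.225 = 0.5890

0.5890


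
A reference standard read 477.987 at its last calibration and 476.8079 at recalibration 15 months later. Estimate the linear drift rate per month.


rate = (v2 - v1) / months
= (476.8079 - 477.987) / 15
= -1.1791 / 15
= -0.0786

-0.0786


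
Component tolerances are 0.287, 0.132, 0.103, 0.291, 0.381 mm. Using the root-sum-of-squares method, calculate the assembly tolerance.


RSS = sqrt(0.287^2 + 0.132^2 + 0.103^2 + 0.291^2 + 0.381^2)
= sqrt(0.340244)
= 0.5833

0.5833


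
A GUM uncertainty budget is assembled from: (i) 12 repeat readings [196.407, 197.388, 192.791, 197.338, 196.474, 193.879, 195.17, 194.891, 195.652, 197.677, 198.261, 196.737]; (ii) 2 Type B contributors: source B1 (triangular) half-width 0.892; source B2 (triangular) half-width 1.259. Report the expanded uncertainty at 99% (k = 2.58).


mean = (196.407 + 197.388 + 192.791 + 197.338 + 196.474 + 193.879 + 195.17 + 194.891 + 195.652 + 197.677 + 198.261 + 196.737) / 12 = 196.0554167
s = sqrt(sum((x - mean)^2)/(n-1)) = 1.6341271
u_A = s / sqrt(n) = 1.6341271 / sqrt(12) = 0.47173186
u_B1 = 0.892 / sqrt(6) = 0.36415748
u_B2 = 1.259 / sqrt(6) = 0.5139846
uc = sqrt(0.47173186^2 + 0.36415748^2 + 0.5139846^2) = 0.78697
U = k * uc = 2.58 * 0.78697
U = 2.0304

2.0304


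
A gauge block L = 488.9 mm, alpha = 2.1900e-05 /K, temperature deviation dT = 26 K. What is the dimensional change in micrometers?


dL = L * alpha * dT
= 488.9 * 2.1900e-05 * 26
= 0.2783797 mm
dL_um = 0.2783797 * 1000 = 278.3797 um

278.3797


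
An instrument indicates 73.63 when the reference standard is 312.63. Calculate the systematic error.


Systematic error = measured - true
= 73.63 - 312.63
= -239.0000

-239.0000


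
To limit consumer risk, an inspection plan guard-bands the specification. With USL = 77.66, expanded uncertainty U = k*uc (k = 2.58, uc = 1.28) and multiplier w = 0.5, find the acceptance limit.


U = k * uc = 2.58 * 1.28 = 3.3024
guard band g = w * U = 0.5 * 3.3024 = 1.6512
AL = USL - g = 77.66 - 1.6512
AL = 76.0088

76.0088


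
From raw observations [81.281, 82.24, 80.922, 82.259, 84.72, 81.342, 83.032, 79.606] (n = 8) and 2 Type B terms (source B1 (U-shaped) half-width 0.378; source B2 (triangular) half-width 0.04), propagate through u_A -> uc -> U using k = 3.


mean = (81.281 + 82.24 + 80.922 + 82.259 + 84.72 + 81.342 + 83.032 + 79.606) / 8 = 81.92525
s = sqrt(sum((x - mean)^2)/(n-1)) = 1.5300163
u_A = s / sqrt(n) = 1.5300163 / sqrt(8) = 0.54094245
u_B1 = 0.378 / sqrt(2) = 0.26728636
u_B2 = 0.04 / sqrt(6) = 0.016329932
uc = sqrt(0.54094245^2 + 0.26728636^2 + 0.016329932^2) = 0.60359539
U = k * uc = 3 * 0.60359539
U = 1.8108

1.8108


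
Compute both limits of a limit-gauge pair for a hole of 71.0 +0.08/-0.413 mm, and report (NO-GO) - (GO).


GO = nominal - lower_tol (smallest hole = maximum material condition)
GO = 71.0 - 0.413 = 70.587
NO-GO = nominal + upper_tol (largest hole = least material condition)
NO-GO = 71.0 + 0.08 = 71.08
spread = NO-GO - GO = 71.08 - 70.587 = 0.4930

0.4930


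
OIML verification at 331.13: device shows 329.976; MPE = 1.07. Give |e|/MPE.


e = indication - reference = 329.976 - 331.13 = -1.1540
|e| = 1.1540
ratio = |e| / MPE = 1.1540 / 1.07
ratio = 1.0785

1.0785


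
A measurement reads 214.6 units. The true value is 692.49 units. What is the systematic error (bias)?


Systematic error = measured - true
= 214.6 - 692.49
= -477.8900

-477.8900


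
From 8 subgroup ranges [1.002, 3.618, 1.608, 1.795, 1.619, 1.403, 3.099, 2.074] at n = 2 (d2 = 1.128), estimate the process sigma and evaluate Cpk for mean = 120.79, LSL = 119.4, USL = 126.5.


R_bar = (1.002 + 3.618 + 1.608 + 1.795 + 1.619 + 1.403 + 3.099 + 2.074) / 8 = 2.02725
sigma = R_bar / d2 = 2.02725 / 1.128 = 1.7972074
Cp = (USL - LSL)/(6*sigma) = (126.5 - 119.4)/(6*1.7972074) = 0.6584
Cpu = (126.5 - 120.79)/(3*1.7972074) = 1.0591
Cpl = (120.79 - 119.4)/(3*1.7972074) = 0.2578
Cpk = min(Cpu, Cpl) = 0.2578

0.2578


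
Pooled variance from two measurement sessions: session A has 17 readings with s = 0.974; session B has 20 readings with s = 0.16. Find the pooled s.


s_p = sqrt(((n1-1)*s1^2 + (n2-1)*s2^2) / (n1+n2-2))
numerator = (17-1)*0.974^2 + (20-1)*0.16^2 = 15.178816 + 0.4864 = 15.665216
denominator = 17 + 20 - 2 = 35
s_p^2 = 15.665216 / 35 = 0.4475776
s_p = sqrt(0.4475776) = 0.6690

0.6690


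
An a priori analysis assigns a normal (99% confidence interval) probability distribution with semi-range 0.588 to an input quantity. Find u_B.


u_B = half_width / 2.576
u_B = 0.588 / 2.576
u_B = 0.2283

0.2283
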